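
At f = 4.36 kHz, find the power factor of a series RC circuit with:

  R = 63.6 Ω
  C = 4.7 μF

Step 1 — Angular frequency: ω = 2π·f = 2π·4360 = 2.739e+04 rad/s.
Step 2 — Component impedances:
  R: Z = R = 63.6 Ω
  C: Z = 1/(jωC) = -j/(ω·C) = 0 - j7.767 Ω
Step 3 — Series combination: Z_total = R + C = 63.6 - j7.767 Ω = 64.07∠-7.0° Ω.
Step 4 — Power factor: PF = cos(φ) = Re(Z)/|Z| = 63.6/64.072 = 0.9926.
Step 5 — Type: Im(Z) = -7.767 ⇒ leading (phase φ = -7.0°).

PF = 0.9926 (leading, φ = -7.0°)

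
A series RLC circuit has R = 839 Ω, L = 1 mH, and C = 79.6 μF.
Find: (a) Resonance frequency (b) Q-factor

Step 1 — Resonance condition Im(Z)=0 gives ω₀ = 1/√(LC).
Step 2 — ω₀ = 1/√(0.001·7.96e-05) = 3544 rad/s.
Step 3 — f₀ = ω₀/(2π) = 564.1 Hz.
Step 4 — Series Q: Q = ω₀L/R = 3544·0.001/839 = 0.004225.

(a) f₀ = 564.1 Hz  (b) Q = 0.004225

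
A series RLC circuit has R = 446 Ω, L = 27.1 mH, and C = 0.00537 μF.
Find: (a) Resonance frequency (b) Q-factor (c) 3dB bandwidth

Step 1 — Resonance condition Im(Z)=0 gives ω₀ = 1/√(LC).
Step 2 — ω₀ = 1/√(0.0271·5.37e-09) = 8.289e+04 rad/s.
Step 3 — f₀ = ω₀/(2π) = 1.319e+04 Hz.
Step 4 — Series Q: Q = ω₀L/R = 8.289e+04·0.0271/446 = 5.037.
Step 5 — 3dB bandwidth: Δω = ω₀/Q = 1.646e+04 rad/s; BW = Δω/(2π) = 2619 Hz.

(a) f₀ = 1.319e+04 Hz  (b) Q = 5.037  (c) BW = 2619 Hz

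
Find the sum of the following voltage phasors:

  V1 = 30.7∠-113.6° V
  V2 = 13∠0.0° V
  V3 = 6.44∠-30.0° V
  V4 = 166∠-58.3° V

Step 1 — Convert each phasor to rectangular form:
  V1 = 30.7·(cos(-113.6°) + j·sin(-113.6°)) = -12.29 - j28.13 V
  V2 = 13·(cos(0.0°) + j·sin(0.0°)) = 13 V
  V3 = 6.44·(cos(-30.0°) + j·sin(-30.0°)) = 5.577 - j3.22 V
  V4 = 166·(cos(-58.3°) + j·sin(-58.3°)) = 87.23 - j141.2 V
Step 2 — Sum components: V_total = 93.51 - j172.6 V.
Step 3 — Convert to polar: |V_total| = 196.3 V, ∠V_total = -61.5°.

V_total = 196.3∠-61.5° V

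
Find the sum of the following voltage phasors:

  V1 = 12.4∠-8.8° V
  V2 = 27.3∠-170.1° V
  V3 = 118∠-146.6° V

Step 1 — Convert each phasor to rectangular form:
  V1 = 12.4·(cos(-8.8°) + j·sin(-8.8°)) = 12.25 - j1.897 V
  V2 = 27.3·(cos(-170.1°) + j·sin(-170.1°)) = -26.89 - j4.694 V
  V3 = 118·(cos(-146.6°) + j·sin(-146.6°)) = -98.51 - j64.96 V
Step 2 — Sum components: V_total = -113.2 - j71.55 V.
Step 3 — Convert to polar: |V_total| = 133.9 V, ∠V_total = -147.7°.

V_total = 133.9∠-147.7° V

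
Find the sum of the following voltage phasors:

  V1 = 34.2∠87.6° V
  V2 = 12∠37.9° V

Step 1 — Convert each phasor to rectangular form:
  V1 = 34.2·(cos(87.6°) + j·sin(87.6°)) = 1.432 + j34.17 V
  V2 = 12·(cos(37.9°) + j·sin(37.9°)) = 9.469 + j7.371 V
Step 2 — Sum components: V_total = 10.9 + j41.54 V.
Step 3 — Convert to polar: |V_total| = 42.95 V, ∠V_total = 75.3°.

V_total = 42.95∠75.3° V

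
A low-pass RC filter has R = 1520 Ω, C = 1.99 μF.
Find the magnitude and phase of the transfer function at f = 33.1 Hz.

Step 1 — Angular frequency: ω = 2π·33.1 = 208 rad/s.
Step 2 — Transfer function: H(jω) = 1/(1 + jωRC).
Step 3 — Denominator: 1 + jωRC = 1 + j·208·1520·1.99e-06 = 1 + j0.6291.
Step 4 — H = 0.7165 - j0.4507.
Step 5 — Magnitude: |H| = 0.8464 (-1.4 dB); phase: φ = -32.2°.

|H| = 0.8464 (-1.4 dB), φ = -32.2°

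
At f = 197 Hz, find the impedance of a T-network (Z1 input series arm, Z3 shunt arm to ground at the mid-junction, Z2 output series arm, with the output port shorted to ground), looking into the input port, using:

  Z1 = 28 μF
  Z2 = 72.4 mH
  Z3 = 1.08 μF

Step 1 — Angular frequency: ω = 2π·f = 2π·197 = 1238 rad/s.
Step 2 — Component impedances:
  Z1: Z = 1/(jωC) = -j/(ω·C) = 0 - j28.85 Ω
  Z2: Z = jωL = j·1238·0.0724 = 0 + j89.62 Ω
  Z3: Z = 1/(jωC) = -j/(ω·C) = 0 - j748 Ω
Step 3 — With the output port shorted to ground, the output series arm Z2 runs from the junction to ground; the shunt arm Z3 also runs from the junction to ground. They appear in parallel: Z3 || Z2 = 0 + j101.8 Ω.
Step 4 — Series with input arm Z1: Z_in = Z1 + (Z3 || Z2) = 0 + j72.96 Ω = 72.96∠90.0° Ω.

Z = 0 + j72.96 Ω = 72.96∠90.0° Ω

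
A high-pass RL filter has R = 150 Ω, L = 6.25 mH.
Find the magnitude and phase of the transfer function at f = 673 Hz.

Step 1 — Angular frequency: ω = 2π·673 = 4229 rad/s.
Step 2 — Transfer function: H(jω) = jωL/(R + jωL).
Step 3 — Numerator jωL = j·26.43; denominator R + jωL = 150 + j26.43.
Step 4 — H = 0.03011 + j0.1709.
Step 5 — Magnitude: |H| = 0.1735 (-15.2 dB); phase: φ = 80.0°.

|H| = 0.1735 (-15.2 dB), φ = 80.0°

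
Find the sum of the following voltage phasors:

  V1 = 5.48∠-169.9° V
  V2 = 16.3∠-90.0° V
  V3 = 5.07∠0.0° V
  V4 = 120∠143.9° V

Step 1 — Convert each phasor to rectangular form:
  V1 = 5.48·(cos(-169.9°) + j·sin(-169.9°)) = -5.395 - j0.961 V
  V2 = 16.3·(cos(-90.0°) + j·sin(-90.0°)) = 0 - j16.3 V
  V3 = 5.07·(cos(0.0°) + j·sin(0.0°)) = 5.07 V
  V4 = 120·(cos(143.9°) + j·sin(143.9°)) = -96.96 + j70.7 V
Step 2 — Sum components: V_total = -97.28 + j53.44 V.
Step 3 — Convert to polar: |V_total| = 111 V, ∠V_total = 151.2°.

V_total = 111∠151.2° V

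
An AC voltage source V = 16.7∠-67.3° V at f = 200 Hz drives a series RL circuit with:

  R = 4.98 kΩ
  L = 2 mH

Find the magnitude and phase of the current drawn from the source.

Step 1 — Angular frequency: ω = 2π·f = 2π·200 = 1257 rad/s.
Step 2 — Component impedances:
  R: Z = R = 4980 Ω
  L: Z = jωL = j·1257·0.002 = 0 + j2.513 Ω
Step 3 — Series combination: Z_total = R + L = 4980 + j2.513 Ω = 4980∠0.0° Ω.
Step 4 — Source phasor: V = 16.7∠-67.3° V = 6.445 - j15.41 V.
Step 5 — Ohm's law: I = V / Z_total = (6.445 - j15.41) / (4980 + j2.513) = 0.001293 - j0.003094 A.
Step 6 — Convert to polar: |I| = 0.003353 A, ∠I = -67.3°.

I = 0.003353∠-67.3° A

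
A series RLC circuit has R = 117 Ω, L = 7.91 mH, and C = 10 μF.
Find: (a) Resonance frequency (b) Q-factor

Step 1 — Resonance condition Im(Z)=0 gives ω₀ = 1/√(LC).
Step 2 — ω₀ = 1/√(0.00791·1e-05) = 3556 rad/s.
Step 3 — f₀ = ω₀/(2π) = 565.9 Hz.
Step 4 — Series Q: Q = ω₀L/R = 3556·0.00791/117 = 0.2404.

(a) f₀ = 565.9 Hz  (b) Q = 0.2404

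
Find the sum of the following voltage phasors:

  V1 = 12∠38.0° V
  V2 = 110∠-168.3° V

Step 1 — Convert each phasor to rectangular form:
  V1 = 12·(cos(38.0°) + j·sin(38.0°)) = 9.456 + j7.388 V
  V2 = 110·(cos(-168.3°) + j·sin(-168.3°)) = -107.7 - j22.31 V
Step 2 — Sum components: V_total = -98.26 - j14.92 V.
Step 3 — Convert to polar: |V_total| = 99.38 V, ∠V_total = -171.4°.

V_total = 99.38∠-171.4° V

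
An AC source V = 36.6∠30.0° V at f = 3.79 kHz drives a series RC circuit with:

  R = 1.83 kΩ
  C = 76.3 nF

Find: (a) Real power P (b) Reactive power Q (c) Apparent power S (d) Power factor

Step 1 — Angular frequency: ω = 2π·f = 2π·3790 = 2.381e+04 rad/s.
Step 2 — Component impedances:
  R: Z = R = 1830 Ω
  C: Z = 1/(jωC) = -j/(ω·C) = 0 - j550.4 Ω
Step 3 — Series combination: Z_total = R + C = 1830 - j550.4 Ω = 1911∠-16.7° Ω.
Step 4 — Source phasor: V = 36.6∠30.0° V = 31.7 + j18.3 V.
Step 5 — Current: I = V / Z = 0.01313 + j0.01395 A = 0.01915∠46.7° A.
Step 6 — Complex power: S = V·I* = 0.6713 - j0.2019 VA.
Step 7 — Real power: P = Re(S) = 0.6713 W.
Step 8 — Reactive power: Q = Im(S) = -0.2019 VAR.
Step 9 — Apparent power: |S| = 0.701 VA.
Step 10 — Power factor: PF = P/|S| = 0.9576 (leading).

(a) P = 0.6713 W  (b) Q = -0.2019 VAR  (c) S = 0.701 VA  (d) PF = 0.9576 (leading)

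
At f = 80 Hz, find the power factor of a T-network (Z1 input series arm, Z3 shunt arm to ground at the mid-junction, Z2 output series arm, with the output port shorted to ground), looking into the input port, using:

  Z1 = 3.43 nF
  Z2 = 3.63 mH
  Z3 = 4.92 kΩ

Step 1 — Angular frequency: ω = 2π·f = 2π·80 = 502.7 rad/s.
Step 2 — Component impedances:
  Z1: Z = 1/(jωC) = -j/(ω·C) = 0 - j5.8e+05 Ω
  Z2: Z = jωL = j·502.7·0.00363 = 0 + j1.825 Ω
  Z3: Z = R = 4920 Ω
Step 3 — With the output port shorted to ground, the output series arm Z2 runs from the junction to ground; the shunt arm Z3 also runs from the junction to ground. They appear in parallel: Z3 || Z2 = 0.0006767 + j1.825 Ω.
Step 4 — Series with input arm Z1: Z_in = Z1 + (Z3 || Z2) = 0.0006767 - j5.8e+05 Ω = 5.8e+05∠-90.0° Ω.
Step 5 — Power factor: PF = cos(φ) = Re(Z)/|Z| = 0.0006767/5.8e+05 = 1.167e-09.
Step 6 — Type: Im(Z) = -5.8e+05 ⇒ leading (phase φ = -90.0°).

PF = 1.167e-09 (leading, φ = -90.0°)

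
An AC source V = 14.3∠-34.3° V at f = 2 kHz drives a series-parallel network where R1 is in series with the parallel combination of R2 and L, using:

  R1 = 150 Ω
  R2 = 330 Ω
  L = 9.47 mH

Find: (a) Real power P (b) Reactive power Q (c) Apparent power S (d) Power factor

Step 1 — Angular frequency: ω = 2π·f = 2π·2000 = 1.257e+04 rad/s.
Step 2 — Component impedances:
  R1: Z = R = 150 Ω
  R2: Z = R = 330 Ω
  L: Z = jωL = j·1.257e+04·0.00947 = 0 + j119 Ω
Step 3 — Parallel branch: R2 || L = 1/(1/R2 + 1/L) = 37.98 + j105.3 Ω.
Step 4 — Series with R1: Z_total = R1 + (R2 || L) = 188 + j105.3 Ω = 215.5∠29.3° Ω.
Step 5 — Source phasor: V = 14.3∠-34.3° V = 11.81 - j8.058 V.
Step 6 — Current: I = V / Z = 0.02955 - j0.05943 A = 0.06637∠-63.6° A.
Step 7 — Complex power: S = V·I* = 0.828 + j0.4639 VA.
Step 8 — Real power: P = Re(S) = 0.828 W.
Step 9 — Reactive power: Q = Im(S) = 0.4639 VAR.
Step 10 — Apparent power: |S| = 0.9491 VA.
Step 11 — Power factor: PF = P/|S| = 0.8724 (lagging).

(a) P = 0.828 W  (b) Q = 0.4639 VAR  (c) S = 0.9491 VA  (d) PF = 0.8724 (lagging)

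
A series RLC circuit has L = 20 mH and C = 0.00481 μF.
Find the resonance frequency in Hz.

Step 1 — Resonance condition Im(Z)=0 gives ω₀ = 1/√(LC).
Step 2 — ω₀ = 1/√(0.02·4.81e-09) = 1.02e+05 rad/s.
Step 3 — f₀ = ω₀/(2π) = 1.623e+04 Hz.

f₀ = 1.623e+04 Hz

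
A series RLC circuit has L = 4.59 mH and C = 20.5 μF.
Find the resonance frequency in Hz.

Step 1 — Resonance condition Im(Z)=0 gives ω₀ = 1/√(LC).
Step 2 — ω₀ = 1/√(0.00459·2.05e-05) = 3260 rad/s.
Step 3 — f₀ = ω₀/(2π) = 518.8 Hz.

f₀ = 518.8 Hz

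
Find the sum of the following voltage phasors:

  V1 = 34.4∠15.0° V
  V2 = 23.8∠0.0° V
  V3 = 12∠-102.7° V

Step 1 — Convert each phasor to rectangular form:
  V1 = 34.4·(cos(15.0°) + j·sin(15.0°)) = 33.23 + j8.903 V
  V2 = 23.8·(cos(0.0°) + j·sin(0.0°)) = 23.8 V
  V3 = 12·(cos(-102.7°) + j·sin(-102.7°)) = -2.638 - j11.71 V
Step 2 — Sum components: V_total = 54.39 - j2.803 V.
Step 3 — Convert to polar: |V_total| = 54.46 V, ∠V_total = -3.0°.

V_total = 54.46∠-3.0° V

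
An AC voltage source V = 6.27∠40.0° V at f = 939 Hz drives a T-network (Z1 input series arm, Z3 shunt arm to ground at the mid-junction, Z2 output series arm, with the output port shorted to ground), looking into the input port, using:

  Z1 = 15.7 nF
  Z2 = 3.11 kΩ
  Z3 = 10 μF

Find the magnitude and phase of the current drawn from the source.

Step 1 — Angular frequency: ω = 2π·f = 2π·939 = 5900 rad/s.
Step 2 — Component impedances:
  Z1: Z = 1/(jωC) = -j/(ω·C) = 0 - j1.08e+04 Ω
  Z2: Z = R = 3110 Ω
  Z3: Z = 1/(jωC) = -j/(ω·C) = 0 - j16.95 Ω
Step 3 — With the output port shorted to ground, the output series arm Z2 runs from the junction to ground; the shunt arm Z3 also runs from the junction to ground. They appear in parallel: Z3 || Z2 = 0.09237 - j16.95 Ω.
Step 4 — Series with input arm Z1: Z_in = Z1 + (Z3 || Z2) = 0.09237 - j1.081e+04 Ω = 1.081e+04∠-90.0° Ω.
Step 5 — Source phasor: V = 6.27∠40.0° V = 4.803 + j4.03 V.
Step 6 — Ohm's law: I = V / Z_total = (4.803 + j4.03) / (0.09237 - j1.081e+04) = -0.0003727 + j0.0004442 A.
Step 7 — Convert to polar: |I| = 0.0005799 A, ∠I = 130.0°.

I = 0.0005799∠130.0° A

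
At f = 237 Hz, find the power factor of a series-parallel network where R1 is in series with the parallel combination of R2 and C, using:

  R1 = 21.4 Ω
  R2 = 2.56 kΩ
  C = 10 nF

Step 1 — Angular frequency: ω = 2π·f = 2π·237 = 1489 rad/s.
Step 2 — Component impedances:
  R1: Z = R = 21.4 Ω
  R2: Z = R = 2560 Ω
  C: Z = 1/(jωC) = -j/(ω·C) = 0 - j6.715e+04 Ω
Step 3 — Parallel branch: R2 || C = 1/(1/R2 + 1/C) = 2556 - j97.45 Ω.
Step 4 — Series with R1: Z_total = R1 + (R2 || C) = 2578 - j97.45 Ω = 2580∠-2.2° Ω.
Step 5 — Power factor: PF = cos(φ) = Re(Z)/|Z| = 2577.7/2579.5 = 0.9993.
Step 6 — Type: Im(Z) = -97.45 ⇒ leading (phase φ = -2.2°).

PF = 0.9993 (leading, φ = -2.2°)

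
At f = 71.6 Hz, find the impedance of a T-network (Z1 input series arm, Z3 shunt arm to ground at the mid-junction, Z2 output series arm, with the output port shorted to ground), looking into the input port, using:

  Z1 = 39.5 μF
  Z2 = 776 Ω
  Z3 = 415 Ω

Step 1 — Angular frequency: ω = 2π·f = 2π·71.6 = 449.9 rad/s.
Step 2 — Component impedances:
  Z1: Z = 1/(jωC) = -j/(ω·C) = 0 - j56.27 Ω
  Z2: Z = R = 776 Ω
  Z3: Z = R = 415 Ω
Step 3 — With the output port shorted to ground, the output series arm Z2 runs from the junction to ground; the shunt arm Z3 also runs from the junction to ground. They appear in parallel: Z3 || Z2 = 270.4 Ω.
Step 4 — Series with input arm Z1: Z_in = Z1 + (Z3 || Z2) = 270.4 - j56.27 Ω = 276.2∠-11.8° Ω.

Z = 270.4 - j56.27 Ω = 276.2∠-11.8° Ω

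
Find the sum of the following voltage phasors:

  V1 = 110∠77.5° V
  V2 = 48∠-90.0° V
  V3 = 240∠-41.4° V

Step 1 — Convert each phasor to rectangular form:
  V1 = 110·(cos(77.5°) + j·sin(77.5°)) = 23.81 + j107.4 V
  V2 = 48·(cos(-90.0°) + j·sin(-90.0°)) = 0 - j48 V
  V3 = 240·(cos(-41.4°) + j·sin(-41.4°)) = 180 - j158.7 V
Step 2 — Sum components: V_total = 203.8 - j99.32 V.
Step 3 — Convert to polar: |V_total| = 226.7 V, ∠V_total = -26.0°.

V_total = 226.7∠-26.0° V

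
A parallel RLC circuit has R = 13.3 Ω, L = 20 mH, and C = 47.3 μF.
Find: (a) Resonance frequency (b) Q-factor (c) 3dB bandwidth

Step 1 — Resonance: ω₀ = 1/√(LC) = 1/√(0.02·4.73e-05) = 1028 rad/s.
Step 2 — f₀ = ω₀/(2π) = 163.6 Hz.
Step 3 — Parallel Q: Q = R/(ω₀L) = 13.3/(1028·0.02) = 0.6468.
Step 4 — Bandwidth: Δω = ω₀/Q = 1590 rad/s; BW = Δω/(2π) = 253 Hz.

(a) f₀ = 163.6 Hz  (b) Q = 0.6468  (c) BW = 253 Hz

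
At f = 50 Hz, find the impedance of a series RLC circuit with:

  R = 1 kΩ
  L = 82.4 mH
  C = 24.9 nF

Step 1 — Angular frequency: ω = 2π·f = 2π·50 = 314.2 rad/s.
Step 2 — Component impedances:
  R: Z = R = 1000 Ω
  L: Z = jωL = j·314.2·0.0824 = 0 + j25.89 Ω
  C: Z = 1/(jωC) = -j/(ω·C) = 0 - j1.278e+05 Ω
Step 3 — Series combination: Z_total = R + L + C = 1000 - j1.278e+05 Ω = 1.278e+05∠-89.6° Ω.

Z = 1000 - j1.278e+05 Ω = 1.278e+05∠-89.6° Ω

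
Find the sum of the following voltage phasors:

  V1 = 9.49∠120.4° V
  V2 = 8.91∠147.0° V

Step 1 — Convert each phasor to rectangular form:
  V1 = 9.49·(cos(120.4°) + j·sin(120.4°)) = -4.802 + j8.185 V
  V2 = 8.91·(cos(147.0°) + j·sin(147.0°)) = -7.473 + j4.853 V
Step 2 — Sum components: V_total = -12.27 + j13.04 V.
Step 3 — Convert to polar: |V_total| = 17.91 V, ∠V_total = 133.3°.

V_total = 17.91∠133.3° V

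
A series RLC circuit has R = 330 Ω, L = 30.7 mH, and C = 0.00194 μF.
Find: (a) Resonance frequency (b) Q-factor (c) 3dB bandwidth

Step 1 — Resonance: ω₀ = 1/√(LC) = 1/√(0.0307·1.94e-09) = 1.296e+05 rad/s.
Step 2 — f₀ = ω₀/(2π) = 2.062e+04 Hz.
Step 3 — Series Q: Q = ω₀L/R = 1.296e+05·0.0307/330 = 12.05.
Step 4 — Bandwidth: Δω = ω₀/Q = 1.075e+04 rad/s; BW = Δω/(2π) = 1711 Hz.

(a) f₀ = 2.062e+04 Hz  (b) Q = 12.05  (c) BW = 1711 Hz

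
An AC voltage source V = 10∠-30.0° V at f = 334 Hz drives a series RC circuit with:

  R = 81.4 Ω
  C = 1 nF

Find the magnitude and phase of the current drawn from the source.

Step 1 — Angular frequency: ω = 2π·f = 2π·334 = 2099 rad/s.
Step 2 — Component impedances:
  R: Z = R = 81.4 Ω
  C: Z = 1/(jωC) = -j/(ω·C) = 0 - j4.765e+05 Ω
Step 3 — Series combination: Z_total = R + C = 81.4 - j4.765e+05 Ω = 4.765e+05∠-90.0° Ω.
Step 4 — Source phasor: V = 10∠-30.0° V = 8.66 - j5 V.
Step 5 — Ohm's law: I = V / Z_total = (8.66 - j5) / (81.4 - j4.765e+05) = 1.05e-05 + j1.817e-05 A.
Step 6 — Convert to polar: |I| = 2.099e-05 A, ∠I = 60.0°.

I = 2.099e-05∠60.0° A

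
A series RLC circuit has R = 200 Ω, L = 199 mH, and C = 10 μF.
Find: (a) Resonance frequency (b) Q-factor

Step 1 — Resonance condition Im(Z)=0 gives ω₀ = 1/√(LC).
Step 2 — ω₀ = 1/√(0.199·1e-05) = 708.9 rad/s.
Step 3 — f₀ = ω₀/(2π) = 112.8 Hz.
Step 4 — Series Q: Q = ω₀L/R = 708.9·0.199/200 = 0.7053.

(a) f₀ = 112.8 Hz  (b) Q = 0.7053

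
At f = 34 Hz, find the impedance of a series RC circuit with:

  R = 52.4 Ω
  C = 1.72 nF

Step 1 — Angular frequency: ω = 2π·f = 2π·34 = 213.6 rad/s.
Step 2 — Component impedances:
  R: Z = R = 52.4 Ω
  C: Z = 1/(jωC) = -j/(ω·C) = 0 - j2.722e+06 Ω
Step 3 — Series combination: Z_total = R + C = 52.4 - j2.722e+06 Ω = 2.722e+06∠-90.0° Ω.

Z = 52.4 - j2.722e+06 Ω = 2.722e+06∠-90.0° Ω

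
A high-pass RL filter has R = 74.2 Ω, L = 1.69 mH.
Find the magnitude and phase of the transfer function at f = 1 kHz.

Step 1 — Angular frequency: ω = 2π·1000 = 6283 rad/s.
Step 2 — Transfer function: H(jω) = jωL/(R + jωL).
Step 3 — Numerator jωL = j·10.62; denominator R + jωL = 74.2 + j10.62.
Step 4 — H = 0.02007 + j0.1402.
Step 5 — Magnitude: |H| = 0.1417 (-17.0 dB); phase: φ = 81.9°.

|H| = 0.1417 (-17.0 dB), φ = 81.9°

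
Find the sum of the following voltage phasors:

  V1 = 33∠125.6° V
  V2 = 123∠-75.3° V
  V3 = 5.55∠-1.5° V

Step 1 — Convert each phasor to rectangular form:
  V1 = 33·(cos(125.6°) + j·sin(125.6°)) = -19.21 + j26.83 V
  V2 = 123·(cos(-75.3°) + j·sin(-75.3°)) = 31.21 - j119 V
  V3 = 5.55·(cos(-1.5°) + j·sin(-1.5°)) = 5.548 - j0.1453 V
Step 2 — Sum components: V_total = 17.55 - j92.29 V.
Step 3 — Convert to polar: |V_total| = 93.94 V, ∠V_total = -79.2°.

V_total = 93.94∠-79.2° V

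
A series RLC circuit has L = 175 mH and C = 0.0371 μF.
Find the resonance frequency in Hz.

Step 1 — Resonance condition Im(Z)=0 gives ω₀ = 1/√(LC).
Step 2 — ω₀ = 1/√(0.175·3.71e-08) = 1.241e+04 rad/s.
Step 3 — f₀ = ω₀/(2π) = 1975 Hz.

f₀ = 1975 Hz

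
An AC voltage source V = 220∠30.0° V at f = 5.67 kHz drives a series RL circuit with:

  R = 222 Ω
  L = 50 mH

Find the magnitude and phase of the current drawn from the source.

Step 1 — Angular frequency: ω = 2π·f = 2π·5670 = 3.563e+04 rad/s.
Step 2 — Component impedances:
  R: Z = R = 222 Ω
  L: Z = jωL = j·3.563e+04·0.05 = 0 + j1781 Ω
Step 3 — Series combination: Z_total = R + L = 222 + j1781 Ω = 1795∠82.9° Ω.
Step 4 — Source phasor: V = 220∠30.0° V = 190.5 + j110 V.
Step 5 — Ohm's law: I = V / Z_total = (190.5 + j110) / (222 + j1781) = 0.07394 - j0.09775 A.
Step 6 — Convert to polar: |I| = 0.1226 A, ∠I = -52.9°.

I = 0.1226∠-52.9° A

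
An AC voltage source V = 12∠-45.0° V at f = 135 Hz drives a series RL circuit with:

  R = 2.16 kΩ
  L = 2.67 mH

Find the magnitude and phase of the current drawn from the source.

Step 1 — Angular frequency: ω = 2π·f = 2π·135 = 848.2 rad/s.
Step 2 — Component impedances:
  R: Z = R = 2160 Ω
  L: Z = jωL = j·848.2·0.00267 = 0 + j2.265 Ω
Step 3 — Series combination: Z_total = R + L = 2160 + j2.265 Ω = 2160∠0.1° Ω.
Step 4 — Source phasor: V = 12∠-45.0° V = 8.485 - j8.485 V.
Step 5 — Ohm's law: I = V / Z_total = (8.485 - j8.485) / (2160 + j2.265) = 0.003924 - j0.003932 A.
Step 6 — Convert to polar: |I| = 0.005556 A, ∠I = -45.1°.

I = 0.005556∠-45.1° A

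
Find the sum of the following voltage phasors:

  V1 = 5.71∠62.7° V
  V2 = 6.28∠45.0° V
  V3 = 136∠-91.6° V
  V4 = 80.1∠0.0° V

Step 1 — Convert each phasor to rectangular form:
  V1 = 5.71·(cos(62.7°) + j·sin(62.7°)) = 2.619 + j5.074 V
  V2 = 6.28·(cos(45.0°) + j·sin(45.0°)) = 4.441 + j4.441 V
  V3 = 136·(cos(-91.6°) + j·sin(-91.6°)) = -3.797 - j135.9 V
  V4 = 80.1·(cos(0.0°) + j·sin(0.0°)) = 80.1 V
Step 2 — Sum components: V_total = 83.36 - j126.4 V.
Step 3 — Convert to polar: |V_total| = 151.4 V, ∠V_total = -56.6°.

V_total = 151.4∠-56.6° V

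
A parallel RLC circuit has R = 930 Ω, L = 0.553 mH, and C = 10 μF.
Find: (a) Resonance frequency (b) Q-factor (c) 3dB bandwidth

Step 1 — Resonance: ω₀ = 1/√(LC) = 1/√(0.000553·1e-05) = 1.345e+04 rad/s.
Step 2 — f₀ = ω₀/(2π) = 2140 Hz.
Step 3 — Parallel Q: Q = R/(ω₀L) = 930/(1.345e+04·0.000553) = 125.1.
Step 4 — Bandwidth: Δω = ω₀/Q = 107.5 rad/s; BW = Δω/(2π) = 17.11 Hz.

(a) f₀ = 2140 Hz  (b) Q = 125.1  (c) BW = 17.11 Hz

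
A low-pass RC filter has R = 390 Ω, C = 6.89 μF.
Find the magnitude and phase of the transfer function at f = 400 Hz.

Step 1 — Angular frequency: ω = 2π·400 = 2513 rad/s.
Step 2 — Transfer function: H(jω) = 1/(1 + jωRC).
Step 3 — Denominator: 1 + jωRC = 1 + j·2513·390·6.89e-06 = 1 + j6.753.
Step 4 — H = 0.02146 - j0.1449.
Step 5 — Magnitude: |H| = 0.1465 (-16.7 dB); phase: φ = -81.6°.

|H| = 0.1465 (-16.7 dB), φ = -81.6°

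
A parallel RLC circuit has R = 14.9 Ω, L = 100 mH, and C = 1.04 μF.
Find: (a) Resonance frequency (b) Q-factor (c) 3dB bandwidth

Step 1 — Resonance: ω₀ = 1/√(LC) = 1/√(0.1·1.04e-06) = 3101 rad/s.
Step 2 — f₀ = ω₀/(2π) = 493.5 Hz.
Step 3 — Parallel Q: Q = R/(ω₀L) = 14.9/(3101·0.1) = 0.04805.
Step 4 — Bandwidth: Δω = ω₀/Q = 6.453e+04 rad/s; BW = Δω/(2π) = 1.027e+04 Hz.

(a) f₀ = 493.5 Hz  (b) Q = 0.04805  (c) BW = 1.027e+04 Hz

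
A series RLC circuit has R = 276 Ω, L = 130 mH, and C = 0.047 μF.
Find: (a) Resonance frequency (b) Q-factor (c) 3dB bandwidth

Step 1 — Resonance: ω₀ = 1/√(LC) = 1/√(0.13·4.7e-08) = 1.279e+04 rad/s.
Step 2 — f₀ = ω₀/(2π) = 2036 Hz.
Step 3 — Series Q: Q = ω₀L/R = 1.279e+04·0.13/276 = 6.026.
Step 4 — Bandwidth: Δω = ω₀/Q = 2123 rad/s; BW = Δω/(2π) = 337.9 Hz.

(a) f₀ = 2036 Hz  (b) Q = 6.026  (c) BW = 337.9 Hz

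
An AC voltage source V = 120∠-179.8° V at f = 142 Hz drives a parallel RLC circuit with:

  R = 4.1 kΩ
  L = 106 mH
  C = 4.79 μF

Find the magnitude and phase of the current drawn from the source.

Step 1 — Angular frequency: ω = 2π·f = 2π·142 = 892.2 rad/s.
Step 2 — Component impedances:
  R: Z = R = 4100 Ω
  L: Z = jωL = j·892.2·0.106 = 0 + j94.57 Ω
  C: Z = 1/(jωC) = -j/(ω·C) = 0 - j234 Ω
Step 3 — Parallel combination: 1/Z_total = 1/R + 1/L + 1/C; Z_total = 6.136 + j158.5 Ω = 158.6∠87.8° Ω.
Step 4 — Source phasor: V = 120∠-179.8° V = -120 - j0.4189 V.
Step 5 — Ohm's law: I = V / Z_total = (-120 - j0.4189) / (6.136 + j158.5) = -0.03191 + j0.7559 A.
Step 6 — Convert to polar: |I| = 0.7566 A, ∠I = 92.4°.

I = 0.7566∠92.4° A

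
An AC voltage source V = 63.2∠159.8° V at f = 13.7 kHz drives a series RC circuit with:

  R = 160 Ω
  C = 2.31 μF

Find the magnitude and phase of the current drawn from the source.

Step 1 — Angular frequency: ω = 2π·f = 2π·1.37e+04 = 8.608e+04 rad/s.
Step 2 — Component impedances:
  R: Z = R = 160 Ω
  C: Z = 1/(jωC) = -j/(ω·C) = 0 - j5.029 Ω
Step 3 — Series combination: Z_total = R + C = 160 - j5.029 Ω = 160.1∠-1.8° Ω.
Step 4 — Source phasor: V = 63.2∠159.8° V = -59.31 + j21.82 V.
Step 5 — Ohm's law: I = V / Z_total = (-59.31 + j21.82) / (160 - j5.029) = -0.3746 + j0.1246 A.
Step 6 — Convert to polar: |I| = 0.3948 A, ∠I = 161.6°.

I = 0.3948∠161.6° A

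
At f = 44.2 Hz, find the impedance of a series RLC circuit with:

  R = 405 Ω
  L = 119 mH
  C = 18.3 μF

Step 1 — Angular frequency: ω = 2π·f = 2π·44.2 = 277.7 rad/s.
Step 2 — Component impedances:
  R: Z = R = 405 Ω
  L: Z = jωL = j·277.7·0.119 = 0 + j33.05 Ω
  C: Z = 1/(jωC) = -j/(ω·C) = 0 - j196.8 Ω
Step 3 — Series combination: Z_total = R + L + C = 405 - j163.7 Ω = 436.8∠-22.0° Ω.

Z = 405 - j163.7 Ω = 436.8∠-22.0° Ω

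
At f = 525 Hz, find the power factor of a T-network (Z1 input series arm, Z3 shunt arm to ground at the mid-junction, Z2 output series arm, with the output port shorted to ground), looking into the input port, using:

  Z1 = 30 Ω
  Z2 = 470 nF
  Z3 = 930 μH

Step 1 — Angular frequency: ω = 2π·f = 2π·525 = 3299 rad/s.
Step 2 — Component impedances:
  Z1: Z = R = 30 Ω
  Z2: Z = 1/(jωC) = -j/(ω·C) = 0 - j645 Ω
  Z3: Z = jωL = j·3299·0.00093 = 0 + j3.068 Ω
Step 3 — With the output port shorted to ground, the output series arm Z2 runs from the junction to ground; the shunt arm Z3 also runs from the junction to ground. They appear in parallel: Z3 || Z2 = 0 + j3.082 Ω.
Step 4 — Series with input arm Z1: Z_in = Z1 + (Z3 || Z2) = 30 + j3.082 Ω = 30.16∠5.9° Ω.
Step 5 — Power factor: PF = cos(φ) = Re(Z)/|Z| = 30/30.158 = 0.9948.
Step 6 — Type: Im(Z) = 3.082 ⇒ lagging (phase φ = 5.9°).

PF = 0.9948 (lagging, φ = 5.9°)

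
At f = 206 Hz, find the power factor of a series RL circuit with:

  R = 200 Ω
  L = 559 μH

Step 1 — Angular frequency: ω = 2π·f = 2π·206 = 1294 rad/s.
Step 2 — Component impedances:
  R: Z = R = 200 Ω
  L: Z = jωL = j·1294·0.000559 = 0 + j0.7235 Ω
Step 3 — Series combination: Z_total = R + L = 200 + j0.7235 Ω = 200∠0.2° Ω.
Step 4 — Power factor: PF = cos(φ) = Re(Z)/|Z| = 200/200 = 1.
Step 5 — Type: Im(Z) = 0.7235 ⇒ lagging (phase φ = 0.2°).

PF = 1 (lagging, φ = 0.2°)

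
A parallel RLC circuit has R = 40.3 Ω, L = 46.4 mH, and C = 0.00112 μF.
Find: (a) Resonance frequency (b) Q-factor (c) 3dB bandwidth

Step 1 — Resonance: ω₀ = 1/√(LC) = 1/√(0.0464·1.12e-09) = 1.387e+05 rad/s.
Step 2 — f₀ = ω₀/(2π) = 2.208e+04 Hz.
Step 3 — Parallel Q: Q = R/(ω₀L) = 40.3/(1.387e+05·0.0464) = 0.006261.
Step 4 — Bandwidth: Δω = ω₀/Q = 2.216e+07 rad/s; BW = Δω/(2π) = 3.526e+06 Hz.

(a) f₀ = 2.208e+04 Hz  (b) Q = 0.006261  (c) BW = 3.526e+06 Hz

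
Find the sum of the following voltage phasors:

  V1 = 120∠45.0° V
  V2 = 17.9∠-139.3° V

Step 1 — Convert each phasor to rectangular form:
  V1 = 120·(cos(45.0°) + j·sin(45.0°)) = 84.85 + j84.85 V
  V2 = 17.9·(cos(-139.3°) + j·sin(-139.3°)) = -13.57 - j11.67 V
Step 2 — Sum components: V_total = 71.28 + j73.18 V.
Step 3 — Convert to polar: |V_total| = 102.2 V, ∠V_total = 45.8°.

V_total = 102.2∠45.8° V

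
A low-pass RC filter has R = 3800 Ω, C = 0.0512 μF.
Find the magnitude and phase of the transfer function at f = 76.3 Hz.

Step 1 — Angular frequency: ω = 2π·76.3 = 479.4 rad/s.
Step 2 — Transfer function: H(jω) = 1/(1 + jωRC).
Step 3 — Denominator: 1 + jωRC = 1 + j·479.4·3800·5.12e-08 = 1 + j0.09327.
Step 4 — H = 0.9914 - j0.09247.
Step 5 — Magnitude: |H| = 0.9957 (-0.0 dB); phase: φ = -5.3°.

|H| = 0.9957 (-0.0 dB), φ = -5.3°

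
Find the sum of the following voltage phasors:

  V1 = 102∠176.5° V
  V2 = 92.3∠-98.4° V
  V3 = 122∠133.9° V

Step 1 — Convert each phasor to rectangular form:
  V1 = 102·(cos(176.5°) + j·sin(176.5°)) = -101.8 + j6.227 V
  V2 = 92.3·(cos(-98.4°) + j·sin(-98.4°)) = -13.48 - j91.31 V
  V3 = 122·(cos(133.9°) + j·sin(133.9°)) = -84.6 + j87.91 V
Step 2 — Sum components: V_total = -199.9 + j2.824 V.
Step 3 — Convert to polar: |V_total| = 199.9 V, ∠V_total = 179.2°.

V_total = 199.9∠179.2° V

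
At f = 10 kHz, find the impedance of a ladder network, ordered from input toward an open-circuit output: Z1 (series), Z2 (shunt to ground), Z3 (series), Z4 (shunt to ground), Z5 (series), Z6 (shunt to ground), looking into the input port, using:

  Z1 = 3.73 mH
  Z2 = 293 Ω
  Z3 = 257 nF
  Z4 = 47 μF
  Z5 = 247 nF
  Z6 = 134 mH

Step 1 — Angular frequency: ω = 2π·f = 2π·1e+04 = 6.283e+04 rad/s.
Step 2 — Component impedances:
  Z1: Z = jωL = j·6.283e+04·0.00373 = 0 + j234.4 Ω
  Z2: Z = R = 293 Ω
  Z3: Z = 1/(jωC) = -j/(ω·C) = 0 - j61.93 Ω
  Z4: Z = 1/(jωC) = -j/(ω·C) = 0 - j0.3386 Ω
  Z5: Z = 1/(jωC) = -j/(ω·C) = 0 - j64.44 Ω
  Z6: Z = jωL = j·6.283e+04·0.134 = 0 + j8419 Ω
Step 3 — Ladder network (open output): work backward from the far end, alternating series and parallel combinations. Z_in = 12.66 + j174.8 Ω = 175.2∠85.9° Ω.

Z = 12.66 + j174.8 Ω = 175.2∠85.9° Ω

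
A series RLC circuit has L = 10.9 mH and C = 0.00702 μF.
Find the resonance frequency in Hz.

Step 1 — Resonance condition Im(Z)=0 gives ω₀ = 1/√(LC).
Step 2 — ω₀ = 1/√(0.0109·7.02e-09) = 1.143e+05 rad/s.
Step 3 — f₀ = ω₀/(2π) = 1.819e+04 Hz.

f₀ = 1.819e+04 Hz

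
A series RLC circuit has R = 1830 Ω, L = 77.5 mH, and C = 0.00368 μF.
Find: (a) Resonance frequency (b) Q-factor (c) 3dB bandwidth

Step 1 — Resonance: ω₀ = 1/√(LC) = 1/√(0.0775·3.68e-09) = 5.921e+04 rad/s.
Step 2 — f₀ = ω₀/(2π) = 9424 Hz.
Step 3 — Series Q: Q = ω₀L/R = 5.921e+04·0.0775/1830 = 2.508.
Step 4 — Bandwidth: Δω = ω₀/Q = 2.361e+04 rad/s; BW = Δω/(2π) = 3758 Hz.

(a) f₀ = 9424 Hz  (b) Q = 2.508  (c) BW = 3758 Hz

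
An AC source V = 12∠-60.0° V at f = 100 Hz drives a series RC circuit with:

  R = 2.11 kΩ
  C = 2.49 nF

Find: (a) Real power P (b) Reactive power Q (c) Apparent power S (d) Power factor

Step 1 — Angular frequency: ω = 2π·f = 2π·100 = 628.3 rad/s.
Step 2 — Component impedances:
  R: Z = R = 2110 Ω
  C: Z = 1/(jωC) = -j/(ω·C) = 0 - j6.392e+05 Ω
Step 3 — Series combination: Z_total = R + C = 2110 - j6.392e+05 Ω = 6.392e+05∠-89.8° Ω.
Step 4 — Source phasor: V = 12∠-60.0° V = 6 - j10.39 V.
Step 5 — Current: I = V / Z = 1.629e-05 + j9.333e-06 A = 1.877e-05∠29.8° A.
Step 6 — Complex power: S = V·I* = 7.437e-07 - j0.0002253 VA.
Step 7 — Real power: P = Re(S) = 7.437e-07 W.
Step 8 — Reactive power: Q = Im(S) = -0.0002253 VAR.
Step 9 — Apparent power: |S| = 0.0002253 VA.
Step 10 — Power factor: PF = P/|S| = 0.003301 (leading).

(a) P = 7.437e-07 W  (b) Q = -0.0002253 VAR  (c) S = 0.0002253 VA  (d) PF = 0.003301 (leading)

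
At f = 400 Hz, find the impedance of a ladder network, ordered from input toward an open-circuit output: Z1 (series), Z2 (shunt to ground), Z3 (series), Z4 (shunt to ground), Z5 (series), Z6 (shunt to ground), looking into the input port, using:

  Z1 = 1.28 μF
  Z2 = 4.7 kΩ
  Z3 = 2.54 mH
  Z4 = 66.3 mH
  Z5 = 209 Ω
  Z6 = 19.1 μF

Step 1 — Angular frequency: ω = 2π·f = 2π·400 = 2513 rad/s.
Step 2 — Component impedances:
  Z1: Z = 1/(jωC) = -j/(ω·C) = 0 - j310.8 Ω
  Z2: Z = R = 4700 Ω
  Z3: Z = jωL = j·2513·0.00254 = 0 + j6.384 Ω
  Z4: Z = jωL = j·2513·0.0663 = 0 + j166.6 Ω
  Z5: Z = R = 209 Ω
  Z6: Z = 1/(jωC) = -j/(ω·C) = 0 - j20.83 Ω
Step 3 — Ladder network (open output): work backward from the far end, alternating series and parallel combinations. Z_in = 90.16 - j204.3 Ω = 223.3∠-66.2° Ω.

Z = 90.16 - j204.3 Ω = 223.3∠-66.2° Ω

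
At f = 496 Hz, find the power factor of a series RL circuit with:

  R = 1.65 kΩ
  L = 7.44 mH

Step 1 — Angular frequency: ω = 2π·f = 2π·496 = 3116 rad/s.
Step 2 — Component impedances:
  R: Z = R = 1650 Ω
  L: Z = jωL = j·3116·0.00744 = 0 + j23.19 Ω
Step 3 — Series combination: Z_total = R + L = 1650 + j23.19 Ω = 1650∠0.8° Ω.
Step 4 — Power factor: PF = cos(φ) = Re(Z)/|Z| = 1650/1650.2 = 0.9999.
Step 5 — Type: Im(Z) = 23.19 ⇒ lagging (phase φ = 0.8°).

PF = 0.9999 (lagging, φ = 0.8°)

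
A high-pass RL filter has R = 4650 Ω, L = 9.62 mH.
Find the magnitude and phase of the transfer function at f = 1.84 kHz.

Step 1 — Angular frequency: ω = 2π·1840 = 1.156e+04 rad/s.
Step 2 — Transfer function: H(jω) = jωL/(R + jωL).
Step 3 — Numerator jωL = j·111.2; denominator R + jωL = 4650 + j111.2.
Step 4 — H = 0.0005717 + j0.0239.
Step 5 — Magnitude: |H| = 0.02391 (-32.4 dB); phase: φ = 88.6°.

|H| = 0.02391 (-32.4 dB), φ = 88.6°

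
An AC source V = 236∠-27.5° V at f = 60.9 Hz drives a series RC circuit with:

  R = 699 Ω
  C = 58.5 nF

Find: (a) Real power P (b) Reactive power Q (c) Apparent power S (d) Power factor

Step 1 — Angular frequency: ω = 2π·f = 2π·60.9 = 382.6 rad/s.
Step 2 — Component impedances:
  R: Z = R = 699 Ω
  C: Z = 1/(jωC) = -j/(ω·C) = 0 - j4.467e+04 Ω
Step 3 — Series combination: Z_total = R + C = 699 - j4.467e+04 Ω = 4.468e+04∠-89.1° Ω.
Step 4 — Source phasor: V = 236∠-27.5° V = 209.3 - j109 V.
Step 5 — Current: I = V / Z = 0.002512 + j0.004647 A = 0.005282∠61.6° A.
Step 6 — Complex power: S = V·I* = 0.0195 - j1.246 VA.
Step 7 — Real power: P = Re(S) = 0.0195 W.
Step 8 — Reactive power: Q = Im(S) = -1.246 VAR.
Step 9 — Apparent power: |S| = 1.247 VA.
Step 10 — Power factor: PF = P/|S| = 0.01565 (leading).

(a) P = 0.0195 W  (b) Q = -1.246 VAR  (c) S = 1.247 VA  (d) PF = 0.01565 (leading)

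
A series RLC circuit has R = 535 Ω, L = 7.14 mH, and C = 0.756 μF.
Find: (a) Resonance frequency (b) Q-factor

Step 1 — Resonance condition Im(Z)=0 gives ω₀ = 1/√(LC).
Step 2 — ω₀ = 1/√(0.00714·7.56e-07) = 1.361e+04 rad/s.
Step 3 — f₀ = ω₀/(2π) = 2166 Hz.
Step 4 — Series Q: Q = ω₀L/R = 1.361e+04·0.00714/535 = 0.1816.

(a) f₀ = 2166 Hz  (b) Q = 0.1816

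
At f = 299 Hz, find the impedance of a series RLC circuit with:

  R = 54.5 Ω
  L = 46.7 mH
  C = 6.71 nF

Step 1 — Angular frequency: ω = 2π·f = 2π·299 = 1879 rad/s.
Step 2 — Component impedances:
  R: Z = R = 54.5 Ω
  L: Z = jωL = j·1879·0.0467 = 0 + j87.73 Ω
  C: Z = 1/(jωC) = -j/(ω·C) = 0 - j7.933e+04 Ω
Step 3 — Series combination: Z_total = R + L + C = 54.5 - j7.924e+04 Ω = 7.924e+04∠-90.0° Ω.

Z = 54.5 - j7.924e+04 Ω = 7.924e+04∠-90.0° Ω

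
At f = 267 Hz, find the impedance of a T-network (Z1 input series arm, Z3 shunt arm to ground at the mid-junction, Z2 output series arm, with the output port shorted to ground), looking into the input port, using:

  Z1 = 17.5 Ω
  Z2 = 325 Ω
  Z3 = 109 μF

Step 1 — Angular frequency: ω = 2π·f = 2π·267 = 1678 rad/s.
Step 2 — Component impedances:
  Z1: Z = R = 17.5 Ω
  Z2: Z = R = 325 Ω
  Z3: Z = 1/(jωC) = -j/(ω·C) = 0 - j5.469 Ω
Step 3 — With the output port shorted to ground, the output series arm Z2 runs from the junction to ground; the shunt arm Z3 also runs from the junction to ground. They appear in parallel: Z3 || Z2 = 0.09199 - j5.467 Ω.
Step 4 — Series with input arm Z1: Z_in = Z1 + (Z3 || Z2) = 17.59 - j5.467 Ω = 18.42∠-17.3° Ω.

Z = 17.59 - j5.467 Ω = 18.42∠-17.3° Ω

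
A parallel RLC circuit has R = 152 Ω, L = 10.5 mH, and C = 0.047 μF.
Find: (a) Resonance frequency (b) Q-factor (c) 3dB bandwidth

Step 1 — Resonance: ω₀ = 1/√(LC) = 1/√(0.0105·4.7e-08) = 4.501e+04 rad/s.
Step 2 — f₀ = ω₀/(2π) = 7164 Hz.
Step 3 — Parallel Q: Q = R/(ω₀L) = 152/(4.501e+04·0.0105) = 0.3216.
Step 4 — Bandwidth: Δω = ω₀/Q = 1.4e+05 rad/s; BW = Δω/(2π) = 2.228e+04 Hz.

(a) f₀ = 7164 Hz  (b) Q = 0.3216  (c) BW = 2.228e+04 Hz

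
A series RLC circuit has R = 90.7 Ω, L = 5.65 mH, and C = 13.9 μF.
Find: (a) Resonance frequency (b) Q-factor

Step 1 — Resonance condition Im(Z)=0 gives ω₀ = 1/√(LC).
Step 2 — ω₀ = 1/√(0.00565·1.39e-05) = 3568 rad/s.
Step 3 — f₀ = ω₀/(2π) = 567.9 Hz.
Step 4 — Series Q: Q = ω₀L/R = 3568·0.00565/90.7 = 0.2223.

(a) f₀ = 567.9 Hz  (b) Q = 0.2223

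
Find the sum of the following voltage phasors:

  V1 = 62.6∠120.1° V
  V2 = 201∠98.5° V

Step 1 — Convert each phasor to rectangular form:
  V1 = 62.6·(cos(120.1°) + j·sin(120.1°)) = -31.39 + j54.16 V
  V2 = 201·(cos(98.5°) + j·sin(98.5°)) = -29.71 + j198.8 V
Step 2 — Sum components: V_total = -61.1 + j253 V.
Step 3 — Convert to polar: |V_total| = 260.2 V, ∠V_total = 103.6°.

V_total = 260.2∠103.6° V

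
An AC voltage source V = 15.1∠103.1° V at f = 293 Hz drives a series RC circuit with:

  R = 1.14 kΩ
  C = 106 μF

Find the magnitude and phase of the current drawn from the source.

Step 1 — Angular frequency: ω = 2π·f = 2π·293 = 1841 rad/s.
Step 2 — Component impedances:
  R: Z = R = 1140 Ω
  C: Z = 1/(jωC) = -j/(ω·C) = 0 - j5.124 Ω
Step 3 — Series combination: Z_total = R + C = 1140 - j5.124 Ω = 1140∠-0.3° Ω.
Step 4 — Source phasor: V = 15.1∠103.1° V = -3.422 + j14.71 V.
Step 5 — Ohm's law: I = V / Z_total = (-3.422 + j14.71) / (1140 - j5.124) = -0.00306 + j0.01289 A.
Step 6 — Convert to polar: |I| = 0.01325 A, ∠I = 103.4°.

I = 0.01325∠103.4° A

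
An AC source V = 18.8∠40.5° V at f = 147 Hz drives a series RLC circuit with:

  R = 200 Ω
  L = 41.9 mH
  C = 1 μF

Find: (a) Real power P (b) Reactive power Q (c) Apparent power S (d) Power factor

Step 1 — Angular frequency: ω = 2π·f = 2π·147 = 923.6 rad/s.
Step 2 — Component impedances:
  R: Z = R = 200 Ω
  L: Z = jωL = j·923.6·0.0419 = 0 + j38.7 Ω
  C: Z = 1/(jωC) = -j/(ω·C) = 0 - j1083 Ω
Step 3 — Series combination: Z_total = R + L + C = 200 - j1044 Ω = 1063∠-79.2° Ω.
Step 4 — Source phasor: V = 18.8∠40.5° V = 14.3 + j12.21 V.
Step 5 — Current: I = V / Z = -0.008751 + j0.01537 A = 0.01769∠119.7° A.
Step 6 — Complex power: S = V·I* = 0.06256 - j0.3266 VA.
Step 7 — Real power: P = Re(S) = 0.06256 W.
Step 8 — Reactive power: Q = Im(S) = -0.3266 VAR.
Step 9 — Apparent power: |S| = 0.3325 VA.
Step 10 — Power factor: PF = P/|S| = 0.1882 (leading).

(a) P = 0.06256 W  (b) Q = -0.3266 VAR  (c) S = 0.3325 VA  (d) PF = 0.1882 (leading)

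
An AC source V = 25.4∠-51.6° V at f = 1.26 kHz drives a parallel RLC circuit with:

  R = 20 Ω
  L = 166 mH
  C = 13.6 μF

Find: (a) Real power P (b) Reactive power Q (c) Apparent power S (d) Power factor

Step 1 — Angular frequency: ω = 2π·f = 2π·1260 = 7917 rad/s.
Step 2 — Component impedances:
  R: Z = R = 20 Ω
  L: Z = jωL = j·7917·0.166 = 0 + j1314 Ω
  C: Z = 1/(jωC) = -j/(ω·C) = 0 - j9.288 Ω
Step 3 — Parallel combination: 1/Z_total = 1/R + 1/L + 1/C; Z_total = 3.59 - j7.675 Ω = 8.473∠-64.9° Ω.
Step 4 — Source phasor: V = 25.4∠-51.6° V = 15.78 - j19.91 V.
Step 5 — Current: I = V / Z = 2.917 + j0.6914 A = 2.998∠13.3° A.
Step 6 — Complex power: S = V·I* = 32.26 - j68.97 VA.
Step 7 — Real power: P = Re(S) = 32.26 W.
Step 8 — Reactive power: Q = Im(S) = -68.97 VAR.
Step 9 — Apparent power: |S| = 76.14 VA.
Step 10 — Power factor: PF = P/|S| = 0.4236 (leading).

(a) P = 32.26 W  (b) Q = -68.97 VAR  (c) S = 76.14 VA  (d) PF = 0.4236 (leading)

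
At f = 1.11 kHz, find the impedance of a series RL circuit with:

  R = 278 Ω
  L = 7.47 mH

Step 1 — Angular frequency: ω = 2π·f = 2π·1110 = 6974 rad/s.
Step 2 — Component impedances:
  R: Z = R = 278 Ω
  L: Z = jωL = j·6974·0.00747 = 0 + j52.1 Ω
Step 3 — Series combination: Z_total = R + L = 278 + j52.1 Ω = 282.8∠10.6° Ω.

Z = 278 + j52.1 Ω = 282.8∠10.6° Ω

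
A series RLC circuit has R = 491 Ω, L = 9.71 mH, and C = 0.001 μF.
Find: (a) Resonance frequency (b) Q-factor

Step 1 — Resonance condition Im(Z)=0 gives ω₀ = 1/√(LC).
Step 2 — ω₀ = 1/√(0.00971·1e-09) = 3.209e+05 rad/s.
Step 3 — f₀ = ω₀/(2π) = 5.108e+04 Hz.
Step 4 — Series Q: Q = ω₀L/R = 3.209e+05·0.00971/491 = 6.346.

(a) f₀ = 5.108e+04 Hz  (b) Q = 6.346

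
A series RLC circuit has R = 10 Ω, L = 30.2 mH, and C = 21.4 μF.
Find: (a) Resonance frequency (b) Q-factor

Step 1 — Resonance condition Im(Z)=0 gives ω₀ = 1/√(LC).
Step 2 — ω₀ = 1/√(0.0302·2.14e-05) = 1244 rad/s.
Step 3 — f₀ = ω₀/(2π) = 198 Hz.
Step 4 — Series Q: Q = ω₀L/R = 1244·0.0302/10 = 3.757.

(a) f₀ = 198 Hz  (b) Q = 3.757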